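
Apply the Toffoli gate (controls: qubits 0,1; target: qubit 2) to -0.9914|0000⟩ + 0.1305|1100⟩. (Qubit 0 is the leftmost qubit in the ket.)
-0.9914|0000⟩ + 0.1305|1110⟩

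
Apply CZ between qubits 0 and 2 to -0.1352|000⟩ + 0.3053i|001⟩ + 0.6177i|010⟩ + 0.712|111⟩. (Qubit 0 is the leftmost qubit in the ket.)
-0.1352|000⟩ + 0.3053i|001⟩ + 0.6177i|010⟩ - 0.712|111⟩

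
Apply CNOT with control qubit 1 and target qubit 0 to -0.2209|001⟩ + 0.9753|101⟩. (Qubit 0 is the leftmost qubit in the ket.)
-0.2209|001⟩ + 0.9753|101⟩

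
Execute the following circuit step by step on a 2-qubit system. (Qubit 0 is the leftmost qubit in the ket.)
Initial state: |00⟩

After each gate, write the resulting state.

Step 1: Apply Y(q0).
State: i|10⟩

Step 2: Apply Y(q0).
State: |00⟩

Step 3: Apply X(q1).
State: |01⟩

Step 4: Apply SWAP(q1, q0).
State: |10⟩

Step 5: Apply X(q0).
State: |00⟩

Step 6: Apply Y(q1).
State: i|01⟩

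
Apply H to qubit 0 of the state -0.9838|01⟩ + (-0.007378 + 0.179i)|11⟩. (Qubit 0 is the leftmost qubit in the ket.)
(-0.7009 + 0.1266i)|01⟩ + (-0.6904 - 0.1266i)|11⟩

H on qubit 0 mixes each pair of kets that differ only in qubit 0: amplitudes (a, b) of (|…0…⟩, |…1…⟩) become ((a + b)/√2, (a − b)/√2). Kets absent from the input have amplitude 0.
(|01⟩, |11⟩): (a, b) = (-0.9838, (-0.007378 + 0.179i)) → ((-0.7009 + 0.1266i), (-0.6904 - 0.1266i))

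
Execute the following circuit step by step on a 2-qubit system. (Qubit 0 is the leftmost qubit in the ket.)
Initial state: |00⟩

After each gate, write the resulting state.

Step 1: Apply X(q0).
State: |10⟩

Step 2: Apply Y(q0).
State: -i|00⟩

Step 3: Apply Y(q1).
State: |01⟩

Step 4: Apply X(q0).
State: |11⟩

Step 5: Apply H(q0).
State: 1/√2|01⟩ - 1/√2|11⟩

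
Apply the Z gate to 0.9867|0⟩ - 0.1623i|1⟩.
0.9867|0⟩ + 0.1623i|1⟩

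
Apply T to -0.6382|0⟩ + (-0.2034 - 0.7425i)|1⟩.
-0.6382|0⟩ + (0.3812 - 0.6689i)|1⟩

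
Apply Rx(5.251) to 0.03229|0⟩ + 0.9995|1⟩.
(-0.02808 - 0.4932i)|0⟩ + (-0.8693 - 0.01593i)|1⟩

Rx(5.251) = [[cos(θ/2), −i·sin(θ/2)], [−i·sin(θ/2), cos(θ/2)]]; θ = 5.251, cos(θ/2) ≈ -0.869754, sin(θ/2) ≈ 0.493485.
With a = amp(|0⟩) = 0.03229 and b = amp(|1⟩) = 0.9995:
new amp(|0⟩) = (-0.869754)·a + (-0.493485i)·b = (-0.02808 - 0.4932i)
new amp(|1⟩) = (-0.493485i)·a + (-0.869754)·b = (-0.8693 - 0.01593i)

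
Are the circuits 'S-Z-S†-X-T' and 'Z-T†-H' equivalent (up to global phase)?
No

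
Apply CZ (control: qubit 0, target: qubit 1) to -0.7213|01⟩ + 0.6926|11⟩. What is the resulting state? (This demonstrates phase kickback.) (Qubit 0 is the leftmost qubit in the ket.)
-0.7213|01⟩ - 0.6926|11⟩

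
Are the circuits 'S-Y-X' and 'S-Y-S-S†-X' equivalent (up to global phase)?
Yes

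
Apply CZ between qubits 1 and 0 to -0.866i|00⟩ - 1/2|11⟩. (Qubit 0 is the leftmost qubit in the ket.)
-0.866i|00⟩ + 1/2|11⟩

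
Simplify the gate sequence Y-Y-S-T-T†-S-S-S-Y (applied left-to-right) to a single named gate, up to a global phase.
Y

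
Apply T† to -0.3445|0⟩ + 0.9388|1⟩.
-0.3445|0⟩ + (0.6638 - 0.6638i)|1⟩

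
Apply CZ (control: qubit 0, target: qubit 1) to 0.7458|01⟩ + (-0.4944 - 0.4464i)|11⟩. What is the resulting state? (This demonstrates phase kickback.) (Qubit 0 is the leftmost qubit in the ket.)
0.7458|01⟩ + (0.4944 + 0.4464i)|11⟩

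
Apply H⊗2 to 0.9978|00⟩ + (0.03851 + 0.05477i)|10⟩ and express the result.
(0.5182 + 0.02739i)|00⟩ + (0.5182 + 0.02739i)|01⟩ + (0.4796 - 0.02739i)|10⟩ + (0.4796 - 0.02739i)|11⟩

H⊗2 gives amp(|y⟩) = (1/2) Σ_x (−1)^(x·y) amp(|x⟩), where x·y is the number of positions in which both x and y have a 1.
|00⟩: (0.9978 + (0.03851 + 0.05477i))/2 = (0.5182 + 0.02739i)
|01⟩: (0.9978 + (0.03851 + 0.05477i))/2 = (0.5182 + 0.02739i)
|10⟩: (0.9978 - (0.03851 + 0.05477i))/2 = (0.4796 - 0.02739i)
|11⟩: (0.9978 - (0.03851 + 0.05477i))/2 = (0.4796 - 0.02739i)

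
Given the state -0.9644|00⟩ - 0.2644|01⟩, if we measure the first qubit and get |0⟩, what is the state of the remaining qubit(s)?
-0.9644|0⟩ - 0.2644|1⟩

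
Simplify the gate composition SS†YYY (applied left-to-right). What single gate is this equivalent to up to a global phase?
Y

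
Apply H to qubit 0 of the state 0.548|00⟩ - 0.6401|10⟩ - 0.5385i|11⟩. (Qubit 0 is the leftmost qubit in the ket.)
-0.06512|00⟩ - 0.3808i|01⟩ + 0.8401|10⟩ + 0.3808i|11⟩

H on qubit 0 mixes each pair of kets that differ only in qubit 0: amplitudes (a, b) of (|…0…⟩, |…1…⟩) become ((a + b)/√2, (a − b)/√2). Kets absent from the input have amplitude 0.
(|00⟩, |10⟩): (a, b) = (0.548, -0.6401) → (-0.06512, 0.8401)
(|01⟩, |11⟩): (a, b) = (0, -0.5385i) → (-0.3808i, 0.3808i)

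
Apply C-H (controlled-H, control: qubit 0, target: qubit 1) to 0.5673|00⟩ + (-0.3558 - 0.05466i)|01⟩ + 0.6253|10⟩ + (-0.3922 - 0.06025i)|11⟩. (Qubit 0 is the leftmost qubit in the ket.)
0.5673|00⟩ + (-0.3558 - 0.05466i)|01⟩ + (0.1648 - 0.0426i)|10⟩ + (0.7195 + 0.0426i)|11⟩

C-H leaves the control-|0⟩ kets |00⟩, |01⟩ unchanged and applies H to qubit 1 on the control-|1⟩ pair (|10⟩, |11⟩).
H = [[1/√2, 1/√2], [1/√2, -1/√2]].
With a = amp(|10⟩) = 0.6253 and b = amp(|11⟩) = (-0.3922 - 0.06025i):
new amp(|10⟩) = (1/√2)·a + (1/√2)·b = (0.1648 - 0.0426i)
new amp(|11⟩) = (1/√2)·a + (-1/√2)·b = (0.7195 + 0.0426i)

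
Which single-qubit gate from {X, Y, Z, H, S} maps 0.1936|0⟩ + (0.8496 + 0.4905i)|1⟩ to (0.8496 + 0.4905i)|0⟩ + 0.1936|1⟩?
X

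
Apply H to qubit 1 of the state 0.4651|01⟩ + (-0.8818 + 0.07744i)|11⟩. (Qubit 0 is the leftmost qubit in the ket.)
0.3289|00⟩ - 0.3289|01⟩ + (-0.6235 + 0.05476i)|10⟩ + (0.6235 - 0.05476i)|11⟩

H on qubit 1 mixes each pair of kets that differ only in qubit 1: amplitudes (a, b) of (|…0…⟩, |…1…⟩) become ((a + b)/√2, (a − b)/√2). Kets absent from the input have amplitude 0.
(|00⟩, |01⟩): (a, b) = (0, 0.4651) → (0.3289, -0.3289)
(|10⟩, |11⟩): (a, b) = (0, (-0.8818 + 0.07744i)) → ((-0.6235 + 0.05476i), (0.6235 - 0.05476i))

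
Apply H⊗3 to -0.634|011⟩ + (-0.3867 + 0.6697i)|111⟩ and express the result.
(-0.3609 + 0.2368i)|000⟩ + (0.3609 - 0.2368i)|001⟩ + (0.3609 - 0.2368i)|010⟩ + (-0.3609 + 0.2368i)|011⟩ + (-0.08743 - 0.2368i)|100⟩ + (0.08743 + 0.2368i)|101⟩ + (0.08743 + 0.2368i)|110⟩ + (-0.08743 - 0.2368i)|111⟩

H⊗3 gives amp(|y⟩) = (1/2√2) Σ_x (−1)^(x·y) amp(|x⟩), where x·y is the number of positions in which both x and y have a 1.
|000⟩: (-0.634 + (-0.3867 + 0.6697i))/(2√2) = (-0.3609 + 0.2368i)
|001⟩: (0.634 - (-0.3867 + 0.6697i))/(2√2) = (0.3609 - 0.2368i)
|010⟩: (0.634 - (-0.3867 + 0.6697i))/(2√2) = (0.3609 - 0.2368i)
|011⟩: (-0.634 + (-0.3867 + 0.6697i))/(2√2) = (-0.3609 + 0.2368i)
|100⟩: (-0.634 - (-0.3867 + 0.6697i))/(2√2) = (-0.08743 - 0.2368i)
|101⟩: (0.634 + (-0.3867 + 0.6697i))/(2√2) = (0.08743 + 0.2368i)
|110⟩: (0.634 + (-0.3867 + 0.6697i))/(2√2) = (0.08743 + 0.2368i)
|111⟩: (-0.634 - (-0.3867 + 0.6697i))/(2√2) = (-0.08743 - 0.2368i)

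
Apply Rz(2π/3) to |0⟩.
(1/2 - 0.866i)|0⟩

Rz(2π/3) = [[e^(−iθ/2), 0], [0, e^(iθ/2)]] with e^(±iθ/2) = cos(θ/2) ± i·sin(θ/2); θ = 2π/3, cos(θ/2) ≈ 0.5, sin(θ/2) ≈ 0.866025.
With a = amp(|0⟩) = 1 and b = amp(|1⟩) = 0:
new amp(|0⟩) = (0.5 - 0.866025i)·a = (1/2 - 0.866i)
new amp(|1⟩) = (0.5 + 0.866025i)·b = 0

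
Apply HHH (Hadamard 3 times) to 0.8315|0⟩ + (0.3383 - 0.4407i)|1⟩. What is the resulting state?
(0.8272 - 0.3116i)|0⟩ + (0.3487 + 0.3116i)|1⟩

H² = I, so H^3 = H: a single Hadamard. With (a, b) = (0.8315, (0.3383 - 0.4407i)), H gives ((a + b)/√2, (a − b)/√2) = ((0.8272 - 0.3116i), (0.3487 + 0.3116i)).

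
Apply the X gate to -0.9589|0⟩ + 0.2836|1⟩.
0.2836|0⟩ - 0.9589|1⟩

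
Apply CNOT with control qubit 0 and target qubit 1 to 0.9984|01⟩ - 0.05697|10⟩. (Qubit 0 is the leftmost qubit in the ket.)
0.9984|01⟩ - 0.05697|11⟩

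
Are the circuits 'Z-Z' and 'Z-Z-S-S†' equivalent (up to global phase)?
Yes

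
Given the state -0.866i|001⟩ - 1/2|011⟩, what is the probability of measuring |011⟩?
1/4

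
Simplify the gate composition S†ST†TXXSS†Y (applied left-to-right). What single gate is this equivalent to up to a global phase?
Y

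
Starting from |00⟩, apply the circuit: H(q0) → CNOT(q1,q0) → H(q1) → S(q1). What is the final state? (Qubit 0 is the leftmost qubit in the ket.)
1/2|00⟩ + (1/2)i|01⟩ + 1/2|10⟩ + (1/2)i|11⟩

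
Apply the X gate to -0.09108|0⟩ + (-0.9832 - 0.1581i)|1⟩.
(-0.9832 - 0.1581i)|0⟩ - 0.09108|1⟩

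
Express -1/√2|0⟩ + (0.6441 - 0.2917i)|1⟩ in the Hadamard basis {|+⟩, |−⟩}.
(-0.04455 - 0.2063i)|+⟩ + (-0.9554 + 0.2063i)|−⟩

With |ψ⟩ = α|0⟩ + β|1⟩, the Hadamard-basis coefficients are ⟨+|ψ⟩ = (α + β)/√2 and ⟨−|ψ⟩ = (α − β)/√2.
Here α = -1/√2, β = (0.6441 - 0.2917i): (α + β)/√2 = (-0.04455 - 0.2063i), (α − β)/√2 = (-0.9554 + 0.2063i).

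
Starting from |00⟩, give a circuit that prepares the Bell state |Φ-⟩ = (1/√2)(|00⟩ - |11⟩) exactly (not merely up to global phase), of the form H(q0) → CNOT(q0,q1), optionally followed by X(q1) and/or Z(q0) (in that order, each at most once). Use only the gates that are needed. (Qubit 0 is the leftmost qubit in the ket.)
H(q0) → CNOT(q0,q1) → Z(q0)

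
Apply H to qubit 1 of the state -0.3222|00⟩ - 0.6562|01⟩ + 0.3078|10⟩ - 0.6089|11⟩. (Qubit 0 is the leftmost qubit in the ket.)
-0.6918|00⟩ + 0.2362|01⟩ - 0.2129|10⟩ + 0.6482|11⟩

H on qubit 1 mixes each pair of kets that differ only in qubit 1: amplitudes (a, b) of (|…0…⟩, |…1…⟩) become ((a + b)/√2, (a − b)/√2). Kets absent from the input have amplitude 0.
(|00⟩, |01⟩): (a, b) = (-0.3222, -0.6562) → (-0.6918, 0.2362)
(|10⟩, |11⟩): (a, b) = (0.3078, -0.6089) → (-0.2129, 0.6482)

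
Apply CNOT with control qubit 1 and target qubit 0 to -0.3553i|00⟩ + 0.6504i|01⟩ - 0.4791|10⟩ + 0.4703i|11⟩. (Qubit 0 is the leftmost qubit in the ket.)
-0.3553i|00⟩ + 0.4703i|01⟩ - 0.4791|10⟩ + 0.6504i|11⟩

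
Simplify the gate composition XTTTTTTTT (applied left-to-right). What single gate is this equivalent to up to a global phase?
X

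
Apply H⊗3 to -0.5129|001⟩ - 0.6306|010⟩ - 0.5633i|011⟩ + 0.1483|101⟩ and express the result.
(-0.3519 - 0.1992i)|000⟩ + (-0.09405 + 0.1992i)|001⟩ + (0.09405 + 0.1992i)|010⟩ + (0.3519 - 0.1992i)|011⟩ + (-0.4567 - 0.1992i)|100⟩ + (0.01082 + 0.1992i)|101⟩ + (-0.01082 + 0.1992i)|110⟩ + (0.4567 - 0.1992i)|111⟩

H⊗3 gives amp(|y⟩) = (1/2√2) Σ_x (−1)^(x·y) amp(|x⟩), where x·y is the number of positions in which both x and y have a 1.
|000⟩: (-0.5129 - 0.6306 - 0.5633i + 0.1483)/(2√2) = (-0.3519 - 0.1992i)
|001⟩: (0.5129 - 0.6306 + 0.5633i - 0.1483)/(2√2) = (-0.09405 + 0.1992i)
|010⟩: (-0.5129 + 0.6306 + 0.5633i + 0.1483)/(2√2) = (0.09405 + 0.1992i)
|011⟩: (0.5129 + 0.6306 - 0.5633i - 0.1483)/(2√2) = (0.3519 - 0.1992i)
|100⟩: (-0.5129 - 0.6306 - 0.5633i - 0.1483)/(2√2) = (-0.4567 - 0.1992i)
|101⟩: (0.5129 - 0.6306 + 0.5633i + 0.1483)/(2√2) = (0.01082 + 0.1992i)
|110⟩: (-0.5129 + 0.6306 + 0.5633i - 0.1483)/(2√2) = (-0.01082 + 0.1992i)
|111⟩: (0.5129 + 0.6306 - 0.5633i + 0.1483)/(2√2) = (0.4567 - 0.1992i)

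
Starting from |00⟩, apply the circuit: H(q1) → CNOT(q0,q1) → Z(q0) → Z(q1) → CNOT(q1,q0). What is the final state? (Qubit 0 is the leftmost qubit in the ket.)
1/√2|00⟩ - 1/√2|11⟩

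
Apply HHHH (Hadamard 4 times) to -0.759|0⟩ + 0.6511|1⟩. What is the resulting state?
-0.759|0⟩ + 0.6511|1⟩

H² = I, so an even number of Hadamards cancels: H^4 = I and the state is unchanged.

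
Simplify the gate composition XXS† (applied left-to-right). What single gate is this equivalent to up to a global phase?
S†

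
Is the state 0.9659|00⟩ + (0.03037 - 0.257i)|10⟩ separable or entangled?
Separable

Writing the state as a|00⟩ + b|01⟩ + c|10⟩ + d|11⟩, it is a product state iff ad − bc = 0.
Here (a, b, c, d) = (0.9659, 0, (0.03037 - 0.257i), 0): ad − bc = (0.9659)(0) − (0)(0.03037 - 0.257i) = 0, so the state is separable.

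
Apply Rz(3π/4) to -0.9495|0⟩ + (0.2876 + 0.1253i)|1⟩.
(-0.3634 + 0.8772i)|0⟩ + (-0.005702 + 0.3137i)|1⟩

Rz(3π/4) = [[e^(−iθ/2), 0], [0, e^(iθ/2)]] with e^(±iθ/2) = cos(θ/2) ± i·sin(θ/2); θ = 3π/4, cos(θ/2) ≈ 0.382683, sin(θ/2) ≈ 0.92388.
With a = amp(|0⟩) = -0.9495 and b = amp(|1⟩) = (0.2876 + 0.1253i):
new amp(|0⟩) = (0.382683 - 0.92388i)·a = (-0.3634 + 0.8772i)
new amp(|1⟩) = (0.382683 + 0.92388i)·b = (-0.005702 + 0.3137i)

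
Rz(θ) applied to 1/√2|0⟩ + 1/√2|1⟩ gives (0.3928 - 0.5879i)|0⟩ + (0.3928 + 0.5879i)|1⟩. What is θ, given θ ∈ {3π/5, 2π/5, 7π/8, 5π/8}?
5π/8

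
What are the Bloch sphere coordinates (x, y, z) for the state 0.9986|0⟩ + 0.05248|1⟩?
(0.1048, 0, 0.9944)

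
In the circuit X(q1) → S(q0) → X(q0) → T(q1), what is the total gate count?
4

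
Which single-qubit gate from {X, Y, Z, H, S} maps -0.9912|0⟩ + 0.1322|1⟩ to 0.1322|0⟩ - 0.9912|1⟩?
X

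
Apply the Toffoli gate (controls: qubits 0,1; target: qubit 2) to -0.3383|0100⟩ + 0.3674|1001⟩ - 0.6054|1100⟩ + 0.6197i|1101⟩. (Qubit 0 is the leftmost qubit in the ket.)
-0.3383|0100⟩ + 0.3674|1001⟩ - 0.6054|1110⟩ + 0.6197i|1111⟩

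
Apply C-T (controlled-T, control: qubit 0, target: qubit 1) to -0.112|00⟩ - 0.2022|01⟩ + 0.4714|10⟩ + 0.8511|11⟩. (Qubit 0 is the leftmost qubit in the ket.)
-0.112|00⟩ - 0.2022|01⟩ + 0.4714|10⟩ + (0.6018 + 0.6018i)|11⟩

C-T leaves the control-|0⟩ kets |00⟩, |01⟩ unchanged and applies T to qubit 1 on the control-|1⟩ pair (|10⟩, |11⟩).
T = [[1, 0], [0, (1/√2 + (1/√2)i)]].
With a = amp(|10⟩) = 0.4714 and b = amp(|11⟩) = 0.8511:
new amp(|10⟩) = (1)·a = 0.4714
new amp(|11⟩) = (1/√2 + (1/√2)i)·b = (0.6018 + 0.6018i)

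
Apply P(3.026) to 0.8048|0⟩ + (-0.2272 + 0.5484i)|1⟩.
0.8048|0⟩ + (0.1624 - 0.5709i)|1⟩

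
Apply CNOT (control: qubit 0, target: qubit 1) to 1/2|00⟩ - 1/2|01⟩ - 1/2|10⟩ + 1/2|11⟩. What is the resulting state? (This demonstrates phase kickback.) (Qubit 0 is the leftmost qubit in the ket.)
1/2|00⟩ - 1/2|01⟩ + 1/2|10⟩ - 1/2|11⟩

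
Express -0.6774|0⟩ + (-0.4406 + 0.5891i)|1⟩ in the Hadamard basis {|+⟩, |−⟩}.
(-0.7905 + 0.4166i)|+⟩ + (-0.1674 - 0.4166i)|−⟩

With |ψ⟩ = α|0⟩ + β|1⟩, the Hadamard-basis coefficients are ⟨+|ψ⟩ = (α + β)/√2 and ⟨−|ψ⟩ = (α − β)/√2.
Here α = -0.6774, β = (-0.4406 + 0.5891i): (α + β)/√2 = (-0.7905 + 0.4166i), (α − β)/√2 = (-0.1674 - 0.4166i).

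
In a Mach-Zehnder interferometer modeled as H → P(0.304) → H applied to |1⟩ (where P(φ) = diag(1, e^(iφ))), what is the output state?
(0.02293 - 0.1497i)|0⟩ + (0.9771 + 0.1497i)|1⟩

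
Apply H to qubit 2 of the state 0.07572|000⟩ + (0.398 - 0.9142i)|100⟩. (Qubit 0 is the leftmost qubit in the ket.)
0.05354|000⟩ + 0.05354|001⟩ + (0.2814 - 0.6464i)|100⟩ + (0.2814 - 0.6464i)|101⟩

H on qubit 2 mixes each pair of kets that differ only in qubit 2: amplitudes (a, b) of (|…0…⟩, |…1…⟩) become ((a + b)/√2, (a − b)/√2). Kets absent from the input have amplitude 0.
(|000⟩, |001⟩): (a, b) = (0.07572, 0) → (0.05354, 0.05354)
(|100⟩, |101⟩): (a, b) = ((0.398 - 0.9142i), 0) → ((0.2814 - 0.6464i), (0.2814 - 0.6464i))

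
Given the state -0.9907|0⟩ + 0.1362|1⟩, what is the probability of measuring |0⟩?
0.9815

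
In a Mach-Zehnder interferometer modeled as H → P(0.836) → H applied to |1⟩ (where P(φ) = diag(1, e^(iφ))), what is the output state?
(0.1648 - 0.371i)|0⟩ + (0.8352 + 0.371i)|1⟩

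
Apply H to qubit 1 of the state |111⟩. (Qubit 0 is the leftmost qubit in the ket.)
1/√2|101⟩ - 1/√2|111⟩

H on qubit 1 mixes each pair of kets that differ only in qubit 1: amplitudes (a, b) of (|…0…⟩, |…1…⟩) become ((a + b)/√2, (a − b)/√2). Kets absent from the input have amplitude 0.
(|101⟩, |111⟩): (a, b) = (0, 1) → (1/√2, -1/√2)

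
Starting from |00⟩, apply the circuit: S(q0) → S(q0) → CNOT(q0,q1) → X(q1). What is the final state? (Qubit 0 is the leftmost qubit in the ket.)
|01⟩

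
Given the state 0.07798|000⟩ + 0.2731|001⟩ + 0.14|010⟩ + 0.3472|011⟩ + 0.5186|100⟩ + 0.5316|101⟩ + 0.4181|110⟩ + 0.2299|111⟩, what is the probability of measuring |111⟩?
0.05285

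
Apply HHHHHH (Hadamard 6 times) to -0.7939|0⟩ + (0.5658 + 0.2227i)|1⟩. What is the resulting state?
-0.7939|0⟩ + (0.5658 + 0.2227i)|1⟩

H² = I, so an even number of Hadamards cancels: H^6 = I and the state is unchanged.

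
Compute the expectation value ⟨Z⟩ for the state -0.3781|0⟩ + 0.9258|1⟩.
-0.7141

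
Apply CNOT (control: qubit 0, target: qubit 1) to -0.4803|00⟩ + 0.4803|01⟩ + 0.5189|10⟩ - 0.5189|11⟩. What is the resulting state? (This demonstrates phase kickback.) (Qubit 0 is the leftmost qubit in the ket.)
-0.4803|00⟩ + 0.4803|01⟩ - 0.5189|10⟩ + 0.5189|11⟩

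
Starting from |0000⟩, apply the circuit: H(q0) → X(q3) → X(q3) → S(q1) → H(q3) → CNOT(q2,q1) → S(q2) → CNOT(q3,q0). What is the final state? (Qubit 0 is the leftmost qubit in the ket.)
1/2|0000⟩ + 1/2|0001⟩ + 1/2|1000⟩ + 1/2|1001⟩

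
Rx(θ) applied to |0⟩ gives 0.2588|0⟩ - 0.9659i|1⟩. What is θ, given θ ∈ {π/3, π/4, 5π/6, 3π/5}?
5π/6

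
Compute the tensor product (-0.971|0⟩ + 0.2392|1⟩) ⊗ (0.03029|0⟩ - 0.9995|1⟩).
-0.02941|00⟩ + 0.9705|01⟩ + 0.007245|10⟩ - 0.2391|11⟩

amp(|b₁b₂…⟩) = product of the factor amplitudes for bits b₁, b₂, …; only kets whose every factor amplitude is nonzero survive.
|00⟩: (-0.971)(0.03029) = -0.02941
|01⟩: (-0.971)(-0.9995) = 0.9705
|10⟩: (0.2392)(0.03029) = 0.007245
|11⟩: (0.2392)(-0.9995) = -0.2391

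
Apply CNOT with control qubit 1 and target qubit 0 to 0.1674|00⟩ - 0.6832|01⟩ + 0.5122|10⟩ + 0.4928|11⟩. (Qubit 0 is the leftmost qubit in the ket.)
0.1674|00⟩ + 0.4928|01⟩ + 0.5122|10⟩ - 0.6832|11⟩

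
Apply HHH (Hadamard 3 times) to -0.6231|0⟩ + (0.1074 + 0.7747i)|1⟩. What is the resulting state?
(-0.3647 + 0.5478i)|0⟩ + (-0.5165 - 0.5478i)|1⟩

H² = I, so H^3 = H: a single Hadamard. With (a, b) = (-0.6231, (0.1074 + 0.7747i)), H gives ((a + b)/√2, (a − b)/√2) = ((-0.3647 + 0.5478i), (-0.5165 - 0.5478i)).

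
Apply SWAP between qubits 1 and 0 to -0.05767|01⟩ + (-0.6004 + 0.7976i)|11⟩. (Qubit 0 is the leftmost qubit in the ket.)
-0.05767|10⟩ + (-0.6004 + 0.7976i)|11⟩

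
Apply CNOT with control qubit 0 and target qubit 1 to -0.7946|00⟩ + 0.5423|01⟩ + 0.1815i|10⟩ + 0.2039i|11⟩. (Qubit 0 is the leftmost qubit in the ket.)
-0.7946|00⟩ + 0.5423|01⟩ + 0.2039i|10⟩ + 0.1815i|11⟩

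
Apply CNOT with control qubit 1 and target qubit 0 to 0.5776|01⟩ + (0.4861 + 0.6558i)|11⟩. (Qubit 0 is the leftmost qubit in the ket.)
(0.4861 + 0.6558i)|01⟩ + 0.5776|11⟩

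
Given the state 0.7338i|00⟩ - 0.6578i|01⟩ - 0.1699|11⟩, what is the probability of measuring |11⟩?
0.02887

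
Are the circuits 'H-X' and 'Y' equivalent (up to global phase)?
No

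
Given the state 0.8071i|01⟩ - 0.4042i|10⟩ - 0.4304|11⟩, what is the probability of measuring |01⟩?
0.6514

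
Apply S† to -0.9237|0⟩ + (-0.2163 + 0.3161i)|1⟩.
-0.9237|0⟩ + (0.3161 + 0.2163i)|1⟩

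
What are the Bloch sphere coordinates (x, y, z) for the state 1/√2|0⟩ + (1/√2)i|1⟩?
(0, 1, 0)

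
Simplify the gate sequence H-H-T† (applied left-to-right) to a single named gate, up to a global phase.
T†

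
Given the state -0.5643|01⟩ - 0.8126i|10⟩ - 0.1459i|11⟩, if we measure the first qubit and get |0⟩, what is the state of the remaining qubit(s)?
-|1⟩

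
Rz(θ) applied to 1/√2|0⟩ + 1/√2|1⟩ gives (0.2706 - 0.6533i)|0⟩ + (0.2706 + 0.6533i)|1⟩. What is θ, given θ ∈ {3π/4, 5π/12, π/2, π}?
3π/4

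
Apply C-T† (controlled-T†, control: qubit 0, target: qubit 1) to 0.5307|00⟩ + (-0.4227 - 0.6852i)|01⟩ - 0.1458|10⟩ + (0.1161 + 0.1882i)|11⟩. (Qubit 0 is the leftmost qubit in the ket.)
0.5307|00⟩ + (-0.4227 - 0.6852i)|01⟩ - 0.1458|10⟩ + (0.2152 + 0.05098i)|11⟩

C-T† leaves the control-|0⟩ kets |00⟩, |01⟩ unchanged and applies T† to qubit 1 on the control-|1⟩ pair (|10⟩, |11⟩).
T† = [[1, 0], [0, (1/√2 - (1/√2)i)]].
With a = amp(|10⟩) = -0.1458 and b = amp(|11⟩) = (0.1161 + 0.1882i):
new amp(|10⟩) = (1)·a = -0.1458
new amp(|11⟩) = (1/√2 - (1/√2)i)·b = (0.2152 + 0.05098i)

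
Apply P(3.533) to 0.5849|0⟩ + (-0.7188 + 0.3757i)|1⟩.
0.5849|0⟩ + (0.8078 - 0.07307i)|1⟩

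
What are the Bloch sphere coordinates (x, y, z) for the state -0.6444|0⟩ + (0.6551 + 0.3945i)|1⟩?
(-0.8443, -0.5084, -0.1695)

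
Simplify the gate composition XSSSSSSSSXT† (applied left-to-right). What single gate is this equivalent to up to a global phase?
T†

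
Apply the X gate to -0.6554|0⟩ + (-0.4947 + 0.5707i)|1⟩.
(-0.4947 + 0.5707i)|0⟩ - 0.6554|1⟩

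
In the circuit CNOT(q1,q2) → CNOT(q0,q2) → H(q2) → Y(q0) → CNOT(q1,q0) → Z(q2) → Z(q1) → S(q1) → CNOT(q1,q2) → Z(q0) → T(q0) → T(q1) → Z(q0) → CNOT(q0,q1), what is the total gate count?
14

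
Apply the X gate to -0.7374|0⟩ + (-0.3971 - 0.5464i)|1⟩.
(-0.3971 - 0.5464i)|0⟩ - 0.7374|1⟩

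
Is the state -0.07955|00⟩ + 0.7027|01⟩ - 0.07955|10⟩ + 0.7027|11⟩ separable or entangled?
Separable

Writing the state as a|00⟩ + b|01⟩ + c|10⟩ + d|11⟩, it is a product state iff ad − bc = 0.
Here (a, b, c, d) = (-0.07955, 0.7027, -0.07955, 0.7027): ad − bc = (-0.07955)(0.7027) − (0.7027)(-0.07955) = 0, so the state is separable.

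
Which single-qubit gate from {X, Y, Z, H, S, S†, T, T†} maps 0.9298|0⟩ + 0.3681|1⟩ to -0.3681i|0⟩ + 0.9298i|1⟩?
Y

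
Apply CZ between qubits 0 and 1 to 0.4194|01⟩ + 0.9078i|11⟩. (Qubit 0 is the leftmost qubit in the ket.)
0.4194|01⟩ - 0.9078i|11⟩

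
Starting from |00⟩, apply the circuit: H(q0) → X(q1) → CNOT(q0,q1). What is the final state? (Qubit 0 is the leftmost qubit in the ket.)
1/√2|01⟩ + 1/√2|10⟩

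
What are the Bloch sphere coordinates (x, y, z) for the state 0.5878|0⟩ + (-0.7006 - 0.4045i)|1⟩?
(-0.8236, -0.4755, -0.309)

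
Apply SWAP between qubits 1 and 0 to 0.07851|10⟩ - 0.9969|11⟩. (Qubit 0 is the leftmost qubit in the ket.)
0.07851|01⟩ - 0.9969|11⟩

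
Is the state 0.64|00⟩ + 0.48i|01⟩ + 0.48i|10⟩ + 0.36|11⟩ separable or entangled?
Entangled

Writing the state as a|00⟩ + b|01⟩ + c|10⟩ + d|11⟩, it is a product state iff ad − bc = 0.
Here (a, b, c, d) = (0.64, 0.48i, 0.48i, 0.36): ad − bc = (0.64)(0.36) − (0.48i)(0.48i) = 0.4608 ≠ 0, so the state is entangled.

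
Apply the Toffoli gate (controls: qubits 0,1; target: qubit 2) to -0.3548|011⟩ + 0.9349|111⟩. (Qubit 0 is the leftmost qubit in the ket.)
-0.3548|011⟩ + 0.9349|110⟩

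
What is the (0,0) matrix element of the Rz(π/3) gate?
(0.866 - (1/2)i)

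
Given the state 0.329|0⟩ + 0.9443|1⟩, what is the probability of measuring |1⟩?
0.8917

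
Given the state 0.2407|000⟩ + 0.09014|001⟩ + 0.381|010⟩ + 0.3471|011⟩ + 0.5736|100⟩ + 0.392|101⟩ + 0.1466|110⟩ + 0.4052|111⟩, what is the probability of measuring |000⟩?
0.05794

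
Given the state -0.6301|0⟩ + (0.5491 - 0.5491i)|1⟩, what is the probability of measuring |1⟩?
0.603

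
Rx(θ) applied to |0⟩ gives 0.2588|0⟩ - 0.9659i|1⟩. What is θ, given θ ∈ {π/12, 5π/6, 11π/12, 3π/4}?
5π/6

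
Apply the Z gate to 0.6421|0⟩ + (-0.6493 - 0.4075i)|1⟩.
0.6421|0⟩ + (0.6493 + 0.4075i)|1⟩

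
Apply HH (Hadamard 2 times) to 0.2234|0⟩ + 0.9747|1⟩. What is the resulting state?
0.2234|0⟩ + 0.9747|1⟩

H² = I, so an even number of Hadamards cancels: H^2 = I and the state is unchanged.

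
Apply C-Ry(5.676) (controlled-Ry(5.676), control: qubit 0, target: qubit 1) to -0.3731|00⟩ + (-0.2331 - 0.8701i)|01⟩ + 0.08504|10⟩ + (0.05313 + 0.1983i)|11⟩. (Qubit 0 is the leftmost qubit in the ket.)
-0.3731|00⟩ + (-0.2331 - 0.8701i)|01⟩ + (-0.09703 - 0.05928i)|10⟩ + (-0.02528 - 0.1892i)|11⟩

C-Ry(5.676) leaves the control-|0⟩ kets |00⟩, |01⟩ unchanged and applies Ry(5.676) to qubit 1 on the control-|1⟩ pair (|10⟩, |11⟩).
Ry(5.676) = [[cos(θ/2), −sin(θ/2)], [sin(θ/2), cos(θ/2)]]; θ = 5.676, cos(θ/2) ≈ -0.954269, sin(θ/2) ≈ 0.29895.
With a = amp(|10⟩) = 0.08504 and b = amp(|11⟩) = (0.05313 + 0.1983i):
new amp(|10⟩) = (-0.954269)·a + (-0.29895)·b = (-0.09703 - 0.05928i)
new amp(|11⟩) = (0.29895)·a + (-0.954269)·b = (-0.02528 - 0.1892i)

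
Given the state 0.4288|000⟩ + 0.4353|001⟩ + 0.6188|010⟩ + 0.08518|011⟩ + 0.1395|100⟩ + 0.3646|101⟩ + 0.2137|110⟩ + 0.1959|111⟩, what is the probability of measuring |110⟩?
0.04567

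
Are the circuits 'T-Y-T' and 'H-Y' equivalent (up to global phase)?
No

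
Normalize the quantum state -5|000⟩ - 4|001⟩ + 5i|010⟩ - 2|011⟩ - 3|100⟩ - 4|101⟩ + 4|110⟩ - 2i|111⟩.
-0.4663|000⟩ - 0.373|001⟩ + 0.4663i|010⟩ - 0.1865|011⟩ - 0.2798|100⟩ - 0.373|101⟩ + 0.373|110⟩ - 0.1865i|111⟩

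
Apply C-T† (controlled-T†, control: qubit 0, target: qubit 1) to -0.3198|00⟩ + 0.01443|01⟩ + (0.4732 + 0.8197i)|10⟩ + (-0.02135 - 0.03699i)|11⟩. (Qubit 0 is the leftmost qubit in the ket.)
-0.3198|00⟩ + 0.01443|01⟩ + (0.4732 + 0.8197i)|10⟩ + (-0.04125 - 0.01106i)|11⟩

C-T† leaves the control-|0⟩ kets |00⟩, |01⟩ unchanged and applies T† to qubit 1 on the control-|1⟩ pair (|10⟩, |11⟩).
T† = [[1, 0], [0, (1/√2 - (1/√2)i)]].
With a = amp(|10⟩) = (0.4732 + 0.8197i) and b = amp(|11⟩) = (-0.02135 - 0.03699i):
new amp(|10⟩) = (1)·a = (0.4732 + 0.8197i)
new amp(|11⟩) = (1/√2 - (1/√2)i)·b = (-0.04125 - 0.01106i)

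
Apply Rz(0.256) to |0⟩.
(0.9918 - 0.1277i)|0⟩

Rz(0.256) = [[e^(−iθ/2), 0], [0, e^(iθ/2)]] with e^(±iθ/2) = cos(θ/2) ± i·sin(θ/2); θ = 0.256, cos(θ/2) ≈ 0.991819, sin(θ/2) ≈ 0.127651.
With a = amp(|0⟩) = 1 and b = amp(|1⟩) = 0:
new amp(|0⟩) = (0.991819 - 0.127651i)·a = (0.9918 - 0.1277i)
new amp(|1⟩) = (0.991819 + 0.127651i)·b = 0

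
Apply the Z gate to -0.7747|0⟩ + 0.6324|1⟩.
-0.7747|0⟩ - 0.6324|1⟩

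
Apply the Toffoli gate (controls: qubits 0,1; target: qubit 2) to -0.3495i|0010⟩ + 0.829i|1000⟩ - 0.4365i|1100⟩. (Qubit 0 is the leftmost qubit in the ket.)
-0.3495i|0010⟩ + 0.829i|1000⟩ - 0.4365i|1110⟩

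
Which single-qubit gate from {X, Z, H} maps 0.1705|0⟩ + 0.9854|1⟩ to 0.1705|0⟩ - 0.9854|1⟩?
Z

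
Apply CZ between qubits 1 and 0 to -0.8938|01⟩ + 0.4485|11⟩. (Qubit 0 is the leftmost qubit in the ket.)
-0.8938|01⟩ - 0.4485|11⟩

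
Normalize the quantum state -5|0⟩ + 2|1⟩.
-0.9285|0⟩ + 0.3714|1⟩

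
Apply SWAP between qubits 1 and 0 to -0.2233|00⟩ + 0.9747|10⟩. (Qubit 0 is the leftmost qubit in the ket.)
-0.2233|00⟩ + 0.9747|01⟩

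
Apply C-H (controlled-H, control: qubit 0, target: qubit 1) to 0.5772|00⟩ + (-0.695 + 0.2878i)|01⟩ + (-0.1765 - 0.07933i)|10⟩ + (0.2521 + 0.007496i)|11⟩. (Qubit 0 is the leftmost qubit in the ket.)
0.5772|00⟩ + (-0.695 + 0.2878i)|01⟩ + (0.05346 - 0.05079i)|10⟩ + (-0.3031 - 0.0614i)|11⟩

C-H leaves the control-|0⟩ kets |00⟩, |01⟩ unchanged and applies H to qubit 1 on the control-|1⟩ pair (|10⟩, |11⟩).
H = [[1/√2, 1/√2], [1/√2, -1/√2]].
With a = amp(|10⟩) = (-0.1765 - 0.07933i) and b = amp(|11⟩) = (0.2521 + 0.007496i):
new amp(|10⟩) = (1/√2)·a + (1/√2)·b = (0.05346 - 0.05079i)
new amp(|11⟩) = (1/√2)·a + (-1/√2)·b = (-0.3031 - 0.0614i)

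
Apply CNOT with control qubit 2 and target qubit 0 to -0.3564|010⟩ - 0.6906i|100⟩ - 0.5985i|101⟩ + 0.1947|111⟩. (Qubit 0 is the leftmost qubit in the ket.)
-0.5985i|001⟩ - 0.3564|010⟩ + 0.1947|011⟩ - 0.6906i|100⟩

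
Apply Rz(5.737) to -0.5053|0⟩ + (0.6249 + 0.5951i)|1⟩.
(0.4866 + 0.1363i)|0⟩ + (-0.7622 - 0.4045i)|1⟩

Rz(5.737) = [[e^(−iθ/2), 0], [0, e^(iθ/2)]] with e^(±iθ/2) = cos(θ/2) ± i·sin(θ/2); θ = 5.737, cos(θ/2) ≈ -0.962941, sin(θ/2) ≈ 0.269711.
With a = amp(|0⟩) = -0.5053 and b = amp(|1⟩) = (0.6249 + 0.5951i):
new amp(|0⟩) = (-0.962941 - 0.269711i)·a = (0.4866 + 0.1363i)
new amp(|1⟩) = (-0.962941 + 0.269711i)·b = (-0.7622 - 0.4045i)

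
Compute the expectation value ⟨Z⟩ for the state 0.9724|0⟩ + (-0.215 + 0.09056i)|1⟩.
0.8911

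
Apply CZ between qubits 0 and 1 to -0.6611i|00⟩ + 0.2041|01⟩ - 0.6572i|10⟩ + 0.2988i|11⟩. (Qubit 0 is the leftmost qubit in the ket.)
-0.6611i|00⟩ + 0.2041|01⟩ - 0.6572i|10⟩ - 0.2988i|11⟩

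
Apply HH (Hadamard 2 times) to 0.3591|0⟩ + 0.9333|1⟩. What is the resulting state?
0.3591|0⟩ + 0.9333|1⟩

H² = I, so an even number of Hadamards cancels: H^2 = I and the state is unchanged.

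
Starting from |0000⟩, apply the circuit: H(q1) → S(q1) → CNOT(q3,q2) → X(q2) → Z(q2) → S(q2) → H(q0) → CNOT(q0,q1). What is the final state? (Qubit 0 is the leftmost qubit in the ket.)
-(1/2)i|0010⟩ + 1/2|0110⟩ + 1/2|1010⟩ - (1/2)i|1110⟩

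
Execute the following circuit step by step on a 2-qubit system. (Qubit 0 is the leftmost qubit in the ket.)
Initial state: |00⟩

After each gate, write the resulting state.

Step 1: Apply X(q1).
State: |01⟩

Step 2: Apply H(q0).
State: 1/√2|01⟩ + 1/√2|11⟩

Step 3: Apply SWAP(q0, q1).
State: 1/√2|10⟩ + 1/√2|11⟩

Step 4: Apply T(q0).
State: (1/2 + (1/2)i)|10⟩ + (1/2 + (1/2)i)|11⟩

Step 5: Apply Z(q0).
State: (-1/2 - (1/2)i)|10⟩ + (-1/2 - (1/2)i)|11⟩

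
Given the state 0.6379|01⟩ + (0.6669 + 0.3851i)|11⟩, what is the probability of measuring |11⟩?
0.5931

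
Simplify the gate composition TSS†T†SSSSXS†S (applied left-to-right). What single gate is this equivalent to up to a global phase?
X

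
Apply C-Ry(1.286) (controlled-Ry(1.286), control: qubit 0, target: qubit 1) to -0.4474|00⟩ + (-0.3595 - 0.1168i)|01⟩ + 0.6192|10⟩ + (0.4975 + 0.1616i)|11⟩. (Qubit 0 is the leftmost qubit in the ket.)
-0.4474|00⟩ + (-0.3595 - 0.1168i)|01⟩ + (0.1972 - 0.0969i)|10⟩ + (0.7694 + 0.1293i)|11⟩

C-Ry(1.286) leaves the control-|0⟩ kets |00⟩, |01⟩ unchanged and applies Ry(1.286) to qubit 1 on the control-|1⟩ pair (|10⟩, |11⟩).
Ry(1.286) = [[cos(θ/2), −sin(θ/2)], [sin(θ/2), cos(θ/2)]]; θ = 1.286, cos(θ/2) ≈ 0.800301, sin(θ/2) ≈ 0.599599.
With a = amp(|10⟩) = 0.6192 and b = amp(|11⟩) = (0.4975 + 0.1616i):
new amp(|10⟩) = (0.800301)·a + (-0.599599)·b = (0.1972 - 0.0969i)
new amp(|11⟩) = (0.599599)·a + (0.800301)·b = (0.7694 + 0.1293i)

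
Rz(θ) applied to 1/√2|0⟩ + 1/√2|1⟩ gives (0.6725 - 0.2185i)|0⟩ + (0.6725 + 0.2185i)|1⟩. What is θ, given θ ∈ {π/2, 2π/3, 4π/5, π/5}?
π/5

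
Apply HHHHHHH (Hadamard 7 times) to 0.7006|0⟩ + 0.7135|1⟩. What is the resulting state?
0.9999|0⟩ - 0.009122|1⟩

H² = I, so H^7 = H: a single Hadamard. With (a, b) = (0.7006, 0.7135), H gives ((a + b)/√2, (a − b)/√2) = (0.9999, -0.009122).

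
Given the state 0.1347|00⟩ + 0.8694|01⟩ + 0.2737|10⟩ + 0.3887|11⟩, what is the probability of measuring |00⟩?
0.01814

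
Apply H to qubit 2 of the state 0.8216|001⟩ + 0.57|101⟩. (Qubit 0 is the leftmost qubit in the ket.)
0.581|000⟩ - 0.581|001⟩ + 0.4031|100⟩ - 0.4031|101⟩

H on qubit 2 mixes each pair of kets that differ only in qubit 2: amplitudes (a, b) of (|…0…⟩, |…1…⟩) become ((a + b)/√2, (a − b)/√2). Kets absent from the input have amplitude 0.
(|000⟩, |001⟩): (a, b) = (0, 0.8216) → (0.581, -0.581)
(|100⟩, |101⟩): (a, b) = (0, 0.57) → (0.4031, -0.4031)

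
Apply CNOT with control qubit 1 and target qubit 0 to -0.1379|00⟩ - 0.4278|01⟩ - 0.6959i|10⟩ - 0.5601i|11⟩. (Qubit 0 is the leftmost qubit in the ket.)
-0.1379|00⟩ - 0.5601i|01⟩ - 0.6959i|10⟩ - 0.4278|11⟩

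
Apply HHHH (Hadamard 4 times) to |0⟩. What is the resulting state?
|0⟩

H² = I, so an even number of Hadamards cancels: H^4 = I and the state is unchanged.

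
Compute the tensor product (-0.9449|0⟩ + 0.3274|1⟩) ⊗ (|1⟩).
-0.9449|01⟩ + 0.3274|11⟩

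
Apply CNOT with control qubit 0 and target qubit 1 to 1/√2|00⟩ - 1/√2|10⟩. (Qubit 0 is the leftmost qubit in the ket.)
1/√2|00⟩ - 1/√2|11⟩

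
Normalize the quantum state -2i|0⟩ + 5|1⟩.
-0.3714i|0⟩ + 0.9285|1⟩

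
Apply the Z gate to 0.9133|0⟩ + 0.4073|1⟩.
0.9133|0⟩ - 0.4073|1⟩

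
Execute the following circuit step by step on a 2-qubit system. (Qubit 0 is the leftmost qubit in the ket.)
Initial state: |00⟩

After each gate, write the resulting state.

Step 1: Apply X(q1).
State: |01⟩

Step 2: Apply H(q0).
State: 1/√2|01⟩ + 1/√2|11⟩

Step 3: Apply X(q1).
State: 1/√2|00⟩ + 1/√2|10⟩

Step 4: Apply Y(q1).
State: (1/√2)i|01⟩ + (1/√2)i|11⟩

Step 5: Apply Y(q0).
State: 1/√2|01⟩ - 1/√2|11⟩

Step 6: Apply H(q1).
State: 1/2|00⟩ - 1/2|01⟩ - 1/2|10⟩ + 1/2|11⟩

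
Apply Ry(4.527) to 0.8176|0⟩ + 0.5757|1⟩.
-0.9651|0⟩ + 0.2615|1⟩

Ry(4.527) = [[cos(θ/2), −sin(θ/2)], [sin(θ/2), cos(θ/2)]]; θ = 4.527, cos(θ/2) ≈ -0.63862, sin(θ/2) ≈ 0.769522.
With a = amp(|0⟩) = 0.8176 and b = amp(|1⟩) = 0.5757:
new amp(|0⟩) = (-0.63862)·a + (-0.769522)·b = -0.9651
new amp(|1⟩) = (0.769522)·a + (-0.63862)·b = 0.2615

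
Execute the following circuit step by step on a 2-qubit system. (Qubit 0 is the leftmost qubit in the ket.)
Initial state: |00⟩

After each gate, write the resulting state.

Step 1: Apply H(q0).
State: 1/√2|00⟩ + 1/√2|10⟩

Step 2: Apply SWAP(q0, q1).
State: 1/√2|00⟩ + 1/√2|01⟩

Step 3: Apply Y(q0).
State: (1/√2)i|10⟩ + (1/√2)i|11⟩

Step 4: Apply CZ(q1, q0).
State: (1/√2)i|10⟩ - (1/√2)i|11⟩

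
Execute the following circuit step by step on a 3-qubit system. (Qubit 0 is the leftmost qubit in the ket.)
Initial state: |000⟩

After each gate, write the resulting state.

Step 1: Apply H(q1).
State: 1/√2|000⟩ + 1/√2|010⟩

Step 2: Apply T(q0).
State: 1/√2|000⟩ + 1/√2|010⟩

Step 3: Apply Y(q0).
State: (1/√2)i|100⟩ + (1/√2)i|110⟩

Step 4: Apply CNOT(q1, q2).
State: (1/√2)i|100⟩ + (1/√2)i|111⟩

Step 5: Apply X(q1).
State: (1/√2)i|101⟩ + (1/√2)i|110⟩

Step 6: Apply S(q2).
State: -1/√2|101⟩ + (1/√2)i|110⟩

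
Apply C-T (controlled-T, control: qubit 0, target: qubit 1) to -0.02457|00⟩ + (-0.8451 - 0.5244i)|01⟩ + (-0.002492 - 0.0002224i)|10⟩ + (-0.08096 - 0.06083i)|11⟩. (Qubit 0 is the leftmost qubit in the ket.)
-0.02457|00⟩ + (-0.8451 - 0.5244i)|01⟩ + (-0.002492 - 0.0002224i)|10⟩ + (-0.01423 - 0.1003i)|11⟩

C-T leaves the control-|0⟩ kets |00⟩, |01⟩ unchanged and applies T to qubit 1 on the control-|1⟩ pair (|10⟩, |11⟩).
T = [[1, 0], [0, (1/√2 + (1/√2)i)]].
With a = amp(|10⟩) = (-0.002492 - 0.0002224i) and b = amp(|11⟩) = (-0.08096 - 0.06083i):
new amp(|10⟩) = (1)·a = (-0.002492 - 0.0002224i)
new amp(|11⟩) = (1/√2 + (1/√2)i)·b = (-0.01423 - 0.1003i)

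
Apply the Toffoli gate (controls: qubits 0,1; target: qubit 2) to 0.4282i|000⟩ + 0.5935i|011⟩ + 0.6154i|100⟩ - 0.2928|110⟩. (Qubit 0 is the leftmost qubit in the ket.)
0.4282i|000⟩ + 0.5935i|011⟩ + 0.6154i|100⟩ - 0.2928|111⟩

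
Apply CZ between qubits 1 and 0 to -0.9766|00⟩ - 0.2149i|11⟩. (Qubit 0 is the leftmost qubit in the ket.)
-0.9766|00⟩ + 0.2149i|11⟩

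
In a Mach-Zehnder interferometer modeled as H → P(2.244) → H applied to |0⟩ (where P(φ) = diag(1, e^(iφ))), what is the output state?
(0.1883 + 0.3909i)|0⟩ + (0.8117 - 0.3909i)|1⟩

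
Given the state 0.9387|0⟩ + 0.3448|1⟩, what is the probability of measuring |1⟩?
0.1189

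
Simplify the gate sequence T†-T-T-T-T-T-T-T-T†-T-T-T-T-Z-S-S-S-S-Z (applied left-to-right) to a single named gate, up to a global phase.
T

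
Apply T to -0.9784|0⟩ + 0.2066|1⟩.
-0.9784|0⟩ + (0.1461 + 0.1461i)|1⟩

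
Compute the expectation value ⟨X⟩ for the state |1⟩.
0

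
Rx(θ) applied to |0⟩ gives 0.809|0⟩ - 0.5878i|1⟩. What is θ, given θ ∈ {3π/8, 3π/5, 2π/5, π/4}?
2π/5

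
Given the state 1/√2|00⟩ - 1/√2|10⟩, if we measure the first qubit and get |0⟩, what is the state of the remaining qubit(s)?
|0⟩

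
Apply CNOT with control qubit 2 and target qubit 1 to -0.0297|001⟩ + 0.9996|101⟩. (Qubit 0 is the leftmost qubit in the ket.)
-0.0297|011⟩ + 0.9996|111⟩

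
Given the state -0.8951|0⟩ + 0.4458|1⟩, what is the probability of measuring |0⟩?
0.8012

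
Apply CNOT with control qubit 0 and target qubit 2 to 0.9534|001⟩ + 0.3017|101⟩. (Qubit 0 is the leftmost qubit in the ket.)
0.9534|001⟩ + 0.3017|100⟩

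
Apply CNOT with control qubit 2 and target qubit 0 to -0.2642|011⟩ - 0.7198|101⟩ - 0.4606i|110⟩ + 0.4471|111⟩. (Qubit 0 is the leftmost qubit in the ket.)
-0.7198|001⟩ + 0.4471|011⟩ - 0.4606i|110⟩ - 0.2642|111⟩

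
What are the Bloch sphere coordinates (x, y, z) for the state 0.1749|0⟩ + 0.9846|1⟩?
(0.3444, 0, -0.9388)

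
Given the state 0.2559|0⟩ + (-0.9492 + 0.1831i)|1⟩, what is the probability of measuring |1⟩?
0.9345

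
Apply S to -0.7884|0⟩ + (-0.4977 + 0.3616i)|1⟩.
-0.7884|0⟩ + (-0.3616 - 0.4977i)|1⟩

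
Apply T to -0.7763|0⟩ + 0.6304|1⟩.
-0.7763|0⟩ + (0.4458 + 0.4458i)|1⟩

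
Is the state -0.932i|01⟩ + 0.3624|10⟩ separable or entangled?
Entangled

Writing the state as a|00⟩ + b|01⟩ + c|10⟩ + d|11⟩, it is a product state iff ad − bc = 0.
Here (a, b, c, d) = (0, -0.932i, 0.3624, 0): ad − bc = (0)(0) − (-0.932i)(0.3624) = 0.3378i ≠ 0, so the state is entangled.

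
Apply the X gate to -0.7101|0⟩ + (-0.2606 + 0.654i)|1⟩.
(-0.2606 + 0.654i)|0⟩ - 0.7101|1⟩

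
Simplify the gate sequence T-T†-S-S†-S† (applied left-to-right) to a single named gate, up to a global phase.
S†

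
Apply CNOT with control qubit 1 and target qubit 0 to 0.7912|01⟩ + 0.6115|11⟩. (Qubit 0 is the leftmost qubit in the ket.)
0.6115|01⟩ + 0.7912|11⟩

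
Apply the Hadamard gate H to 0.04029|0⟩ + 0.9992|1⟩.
0.735|0⟩ - 0.6781|1⟩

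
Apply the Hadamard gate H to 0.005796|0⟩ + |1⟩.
0.7112|0⟩ - 0.703|1⟩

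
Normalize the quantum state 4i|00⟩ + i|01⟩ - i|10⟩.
0.9428i|00⟩ + 0.2357i|01⟩ - 0.2357i|10⟩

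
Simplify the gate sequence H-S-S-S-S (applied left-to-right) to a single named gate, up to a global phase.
H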